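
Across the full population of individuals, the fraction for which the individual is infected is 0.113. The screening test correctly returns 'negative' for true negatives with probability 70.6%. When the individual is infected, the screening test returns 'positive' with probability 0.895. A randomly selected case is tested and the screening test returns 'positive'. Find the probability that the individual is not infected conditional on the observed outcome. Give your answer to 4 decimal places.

Write H for 'the individual is infected'. Prior odds H:¬H = 0.113/0.887 = 0.12740. For the 'positive' outcome, the likelihood ratio is 0.895/0.294 = 3.0442.
Posterior odds = 0.12740 × 3.0442 = 0.38782, so P(H|E) = 0.38782/(1+0.38782) = 0.2794. Then P(¬H|E) = 1 − 0.2794 = 0.7206.

P(¬H | E) ≈ 0.7206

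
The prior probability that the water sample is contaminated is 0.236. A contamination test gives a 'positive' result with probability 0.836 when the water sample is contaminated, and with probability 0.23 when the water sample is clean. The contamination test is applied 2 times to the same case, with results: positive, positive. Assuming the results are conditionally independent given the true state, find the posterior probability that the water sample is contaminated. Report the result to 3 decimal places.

Posterior P(H) ≈ 0.803

With H the event that the water sample is contaminated, the joint likelihood of the observed sequence is P(data|H) = 0.836·0.836 = 0.69890 and P(data|¬H) = 0.23·0.23 = 0.052900.
Bayes: P(H|data) = 0.236·0.69890 / (0.236·0.69890 + 0.764·0.052900) = 0.16494/0.20536 = 0.8032.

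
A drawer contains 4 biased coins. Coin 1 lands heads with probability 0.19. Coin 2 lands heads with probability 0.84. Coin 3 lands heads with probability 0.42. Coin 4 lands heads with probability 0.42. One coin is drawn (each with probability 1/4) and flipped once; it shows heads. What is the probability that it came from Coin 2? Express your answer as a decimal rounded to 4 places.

P(heads|C1) = 0.19; P(heads|C2) = 0.84; P(heads|C3) = 0.42; P(heads|C4) = 0.42.
Prior × likelihood for each source: 0.25·0.19=0.04750, 0.25·0.84=0.2100, 0.25·0.42=0.1050, 0.25·0.42=0.1050. Summing gives P(heads) = 0.46750.
P(Coin 2 | heads) = 0.2100 / 0.46750 = 0.4492.

Posterior probability ≈ 0.4492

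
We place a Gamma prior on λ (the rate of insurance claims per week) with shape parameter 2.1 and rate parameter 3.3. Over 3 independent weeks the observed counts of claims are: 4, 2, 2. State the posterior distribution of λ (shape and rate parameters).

Total count ∑xᵢ = 8 over n = 3 weeks.
Gamma is conjugate to the Poisson likelihood: posterior is Gamma(shape = 2.1+8 = 10.1, rate = 3.3+3 = 6.3).

Posterior: Gamma(shape=10.1, rate=6.3)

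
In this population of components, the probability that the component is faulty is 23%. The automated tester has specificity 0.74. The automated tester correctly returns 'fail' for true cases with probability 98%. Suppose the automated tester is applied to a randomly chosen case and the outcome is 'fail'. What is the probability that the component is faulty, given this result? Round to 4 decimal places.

P(H | E) ≈ 0.5296

Write H for 'the component is faulty'. Prior odds H:¬H = 0.23/0.77 = 0.29870. For the 'fail' outcome, the likelihood ratio is 0.98/0.26 = 3.7692.
Posterior odds = 0.29870 × 3.7692 = 1.1259, so P(H|E) = 1.1259/(1+1.1259) = 0.5296.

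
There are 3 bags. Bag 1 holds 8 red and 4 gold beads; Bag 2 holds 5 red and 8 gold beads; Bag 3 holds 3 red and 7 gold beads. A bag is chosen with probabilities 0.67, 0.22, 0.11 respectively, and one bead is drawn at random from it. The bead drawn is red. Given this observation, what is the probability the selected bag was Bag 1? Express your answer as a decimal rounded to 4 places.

Posterior probability ≈ 0.7916

P(red|Bag 1) = 0.6667; P(red|Bag 2) = 0.3846; P(red|Bag 3) = 0.3.
Prior × likelihood for each source: 0.67·0.6667=0.4467, 0.22·0.3846=0.08462, 0.11·0.3=0.03300. Summing gives P(red) = 0.56428.
P(Bag 1 | red) = 0.4467 / 0.56428 = 0.7916.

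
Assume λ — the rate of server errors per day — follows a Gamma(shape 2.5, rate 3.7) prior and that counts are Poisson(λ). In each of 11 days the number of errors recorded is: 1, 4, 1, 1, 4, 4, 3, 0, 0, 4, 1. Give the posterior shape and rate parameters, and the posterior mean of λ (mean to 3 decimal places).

Posterior: Gamma(shape=25.5, rate=14.7); mean ≈ 1.735

The Poisson likelihood adds the total count to the shape and the number of exposure periods to the rate. Here ∑xᵢ = 23 and n = 11, so shape 2.5→25.5 and rate 3.7→14.7.
Posterior mean = shape/rate = 25.5/14.7 = 1.735.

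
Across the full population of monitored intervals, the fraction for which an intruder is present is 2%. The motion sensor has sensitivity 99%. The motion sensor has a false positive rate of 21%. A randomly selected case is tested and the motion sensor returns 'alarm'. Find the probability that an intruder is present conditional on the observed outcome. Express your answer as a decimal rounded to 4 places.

Let H be the event that an intruder is present. P(H) = 0.02, so P(¬H) = 0.98. With E the 'alarm' result, P(E|H) = 0.99 and P(E|¬H) = 0.21.
P(E) = 0.99·0.02 + 0.21·0.98 = 0.019800 + 0.20580 = 0.22560.
By Bayes' theorem, P(H|E) = 0.019800 / 0.22560 = 0.0878.

P(H | E) ≈ 0.0878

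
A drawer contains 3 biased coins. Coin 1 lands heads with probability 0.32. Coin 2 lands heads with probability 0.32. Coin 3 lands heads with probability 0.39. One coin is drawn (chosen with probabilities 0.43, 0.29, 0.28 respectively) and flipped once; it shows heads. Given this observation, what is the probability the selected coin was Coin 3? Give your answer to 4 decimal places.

Tabulate prior·likelihood by source: [1] prior 0.43, lik 0.32, product 0.1376; [2] prior 0.29, lik 0.32, product 0.09280; [3] prior 0.28, lik 0.39, product 0.1092.
Normalizing constant = 0.33960; the posterior for Coin 3 is its product over the sum, 0.1092/0.33960 = 0.3216.

Posterior probability ≈ 0.3216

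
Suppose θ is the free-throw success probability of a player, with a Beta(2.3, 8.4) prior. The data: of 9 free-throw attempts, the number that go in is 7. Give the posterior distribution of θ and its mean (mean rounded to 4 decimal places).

Observing 7 successes and 2 failures updates Beta(2.3, 8.4) by adding the success and failure counts to the two shape parameters: α = 2.3+7 = 9.3, β = 8.4+2 = 10.4.
E[θ | data] = 9.3/(9.3+10.4) = 0.4721.

Posterior: Beta(9.3, 10.4); mean ≈ 0.4721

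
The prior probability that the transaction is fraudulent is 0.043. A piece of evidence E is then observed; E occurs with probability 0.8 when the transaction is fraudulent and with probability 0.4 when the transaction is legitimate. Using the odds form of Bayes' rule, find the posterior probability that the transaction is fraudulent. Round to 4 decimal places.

Prior odds = 0.043/(1−0.043) = 0.044932.
Likelihood ratio for E = 0.8/0.4 = 2.0000.
Posterior odds = prior odds × LR = 0.089864.
Posterior probability = odds/(1+odds) = 0.089864/1.0899 = 0.0825.

Posterior probability ≈ 0.0825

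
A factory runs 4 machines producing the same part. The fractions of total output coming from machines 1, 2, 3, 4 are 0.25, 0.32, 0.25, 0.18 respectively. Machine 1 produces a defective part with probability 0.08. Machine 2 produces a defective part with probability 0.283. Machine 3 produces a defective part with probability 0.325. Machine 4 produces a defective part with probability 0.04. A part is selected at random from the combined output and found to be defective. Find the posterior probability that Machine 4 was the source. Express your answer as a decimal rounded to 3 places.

Tabulate prior·likelihood by source: [1] prior 0.25, lik 0.08, product 0.02000; [2] prior 0.32, lik 0.283, product 0.09056; [3] prior 0.25, lik 0.325, product 0.08125; [4] prior 0.18, lik 0.04, product 0.007200.
Normalizing constant = 0.19901; the posterior for Machine 4 is its product over the sum, 0.007200/0.19901 = 0.036.

Posterior probability ≈ 0.036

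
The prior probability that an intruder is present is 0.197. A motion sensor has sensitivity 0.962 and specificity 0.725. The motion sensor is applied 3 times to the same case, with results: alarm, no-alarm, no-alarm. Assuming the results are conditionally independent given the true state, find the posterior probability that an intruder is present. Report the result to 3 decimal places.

With H the event that an intruder is present, the joint likelihood of the observed sequence is P(data|H) = 0.962·0.038·0.038 = 0.0013891 and P(data|¬H) = 0.275·0.725·0.725 = 0.14455.
Bayes: P(H|data) = 0.197·0.0013891 / (0.197·0.0013891 + 0.803·0.14455) = 0.00027366/0.11634 = 0.0024.

Posterior P(H) ≈ 0.002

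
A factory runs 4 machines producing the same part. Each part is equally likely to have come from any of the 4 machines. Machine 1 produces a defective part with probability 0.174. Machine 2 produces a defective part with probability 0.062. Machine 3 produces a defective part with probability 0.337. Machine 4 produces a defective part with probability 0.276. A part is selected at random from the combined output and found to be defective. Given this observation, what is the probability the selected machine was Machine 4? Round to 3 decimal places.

Posterior probability ≈ 0.325

Tabulate prior·likelihood by source: [1] prior 0.25, lik 0.174, product 0.04350; [2] prior 0.25, lik 0.062, product 0.01550; [3] prior 0.25, lik 0.337, product 0.08425; [4] prior 0.25, lik 0.276, product 0.06900.
Normalizing constant = 0.21225; the posterior for Machine 4 is its product over the sum, 0.06900/0.21225 = 0.325.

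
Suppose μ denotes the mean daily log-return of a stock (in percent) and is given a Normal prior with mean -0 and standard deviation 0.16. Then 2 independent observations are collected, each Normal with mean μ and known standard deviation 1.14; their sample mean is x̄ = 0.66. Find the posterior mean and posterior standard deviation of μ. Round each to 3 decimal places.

Posterior mean ≈ 0.025; posterior SD ≈ 0.157

Prior precision 1/τ₀² = 1/0.16² = 39.0625; data precision n/σ² = 2/1.14² = 1.53894.
Posterior precision = 39.0625 + 1.53894 = 40.6014, giving posterior SD = 1/√40.6014 = 0.157.
Posterior mean = (39.0625·-0 + 1.53894·0.66) / 40.6014 = 0.025.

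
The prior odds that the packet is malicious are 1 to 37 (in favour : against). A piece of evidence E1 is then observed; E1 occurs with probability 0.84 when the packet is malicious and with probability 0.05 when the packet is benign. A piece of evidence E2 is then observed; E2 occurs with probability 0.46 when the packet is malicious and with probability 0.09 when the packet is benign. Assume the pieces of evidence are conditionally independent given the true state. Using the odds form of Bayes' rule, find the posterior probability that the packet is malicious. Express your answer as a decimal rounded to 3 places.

Posterior probability ≈ 0.699

Prior odds = 1/37 = 0.027027. In log-odds, ln(0.027027) = -3.6109.
Add log likelihood ratios: ln(16.800) + ln(5.1111) = 4.4528.
Posterior log-odds = 0.84188, so posterior odds = exp(0.84188) = 2.3207. Converting, P(H|E) = 2.3207/3.3207 = 0.699.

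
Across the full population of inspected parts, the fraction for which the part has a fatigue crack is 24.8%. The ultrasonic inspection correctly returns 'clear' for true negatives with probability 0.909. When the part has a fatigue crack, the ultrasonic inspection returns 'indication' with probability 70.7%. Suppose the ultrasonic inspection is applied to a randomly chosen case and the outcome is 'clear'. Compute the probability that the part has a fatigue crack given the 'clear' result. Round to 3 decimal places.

P(H | E) ≈ 0.096

Write H for 'the part has a fatigue crack'. Prior odds H:¬H = 0.248/0.752 = 0.32979. For the 'clear' outcome, the likelihood ratio is 0.293/0.909 = 0.32233.
Posterior odds = 0.32979 × 0.32233 = 0.10630, so P(H|E) = 0.10630/(1+0.10630) = 0.096.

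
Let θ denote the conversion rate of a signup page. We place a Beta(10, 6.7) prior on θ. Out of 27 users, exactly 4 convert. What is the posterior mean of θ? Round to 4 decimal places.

Posterior mean ≈ 0.3204

Observing 4 successes and 23 failures updates Beta(10, 6.7) by adding the success and failure counts to the two shape parameters: α = 10+4 = 14, β = 6.7+23 = 29.7.
Posterior mean = α/(α+β) = 14/43.7 = 0.3204.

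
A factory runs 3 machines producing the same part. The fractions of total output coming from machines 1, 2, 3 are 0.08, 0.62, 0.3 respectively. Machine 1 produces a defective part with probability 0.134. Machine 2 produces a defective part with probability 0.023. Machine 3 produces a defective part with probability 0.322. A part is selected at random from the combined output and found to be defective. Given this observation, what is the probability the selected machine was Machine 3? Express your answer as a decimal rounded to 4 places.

Posterior probability ≈ 0.7945

Tabulate prior·likelihood by source: [1] prior 0.08, lik 0.134, product 0.01072; [2] prior 0.62, lik 0.023, product 0.01426; [3] prior 0.3, lik 0.322, product 0.09660.
Normalizing constant = 0.12158; the posterior for Machine 3 is its product over the sum, 0.09660/0.12158 = 0.7945.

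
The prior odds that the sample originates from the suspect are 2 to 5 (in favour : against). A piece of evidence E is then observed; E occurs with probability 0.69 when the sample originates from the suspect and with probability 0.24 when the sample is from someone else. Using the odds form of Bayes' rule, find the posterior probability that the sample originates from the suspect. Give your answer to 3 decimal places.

Prior odds = 2/5 = 0.40000. In log-odds, ln(0.40000) = -0.91629.
Add log likelihood ratio: ln(2.8750) = 1.0561.
Posterior log-odds = 0.13976, so posterior odds = exp(0.13976) = 1.1500. Converting, P(H|E) = 1.1500/2.1500 = 0.535.

Posterior probability ≈ 0.535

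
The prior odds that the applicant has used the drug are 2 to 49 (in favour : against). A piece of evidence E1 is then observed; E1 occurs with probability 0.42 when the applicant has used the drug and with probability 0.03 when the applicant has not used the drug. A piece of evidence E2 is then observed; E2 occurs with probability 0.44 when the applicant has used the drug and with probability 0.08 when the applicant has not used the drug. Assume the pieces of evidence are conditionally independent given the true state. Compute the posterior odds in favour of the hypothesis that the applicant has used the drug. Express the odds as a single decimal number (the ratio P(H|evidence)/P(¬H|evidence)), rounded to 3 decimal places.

Prior odds = 2/49 = 0.040816.
Likelihood ratio for E1 = 0.42/0.03 = 14.000.
Likelihood ratio for E2 = 0.44/0.08 = 5.5000.
Posterior odds = prior odds × LR₁ × LR₂ = 3.1429.

Posterior odds ≈ 3.143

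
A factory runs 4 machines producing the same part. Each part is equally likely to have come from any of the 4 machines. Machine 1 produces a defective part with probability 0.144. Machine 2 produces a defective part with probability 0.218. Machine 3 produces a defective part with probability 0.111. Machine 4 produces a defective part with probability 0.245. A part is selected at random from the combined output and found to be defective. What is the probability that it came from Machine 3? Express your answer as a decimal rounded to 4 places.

Tabulate prior·likelihood by source: [1] prior 0.25, lik 0.144, product 0.03600; [2] prior 0.25, lik 0.218, product 0.05450; [3] prior 0.25, lik 0.111, product 0.02775; [4] prior 0.25, lik 0.245, product 0.06125.
Normalizing constant = 0.17950; the posterior for Machine 3 is its product over the sum, 0.02775/0.17950 = 0.1546.

Posterior probability ≈ 0.1546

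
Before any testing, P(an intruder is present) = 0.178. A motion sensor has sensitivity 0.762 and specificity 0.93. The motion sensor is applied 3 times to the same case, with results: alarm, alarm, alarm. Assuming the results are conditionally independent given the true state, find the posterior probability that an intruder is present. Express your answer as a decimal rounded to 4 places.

Posterior P(H) ≈ 0.9964

Let H be the event that an intruder is present; start with P(H) = 0.178. P('alarm'|H) = 0.762, P('alarm'|¬H) = 0.07.
Update on result 1 ('alarm'): P(H) ← 0.762·0.1780 / (0.762·0.1780 + 0.07·0.8220) = 0.13564/0.19318 = 0.7021.
Update on result 2 ('alarm'): P(H) ← 0.762·0.7021 / (0.762·0.7021 + 0.07·0.2979) = 0.53503/0.55588 = 0.9625.
Update on result 3 ('alarm'): P(H) ← 0.762·0.9625 / (0.762·0.9625 + 0.07·0.0375) = 0.73342/0.73604 = 0.9964.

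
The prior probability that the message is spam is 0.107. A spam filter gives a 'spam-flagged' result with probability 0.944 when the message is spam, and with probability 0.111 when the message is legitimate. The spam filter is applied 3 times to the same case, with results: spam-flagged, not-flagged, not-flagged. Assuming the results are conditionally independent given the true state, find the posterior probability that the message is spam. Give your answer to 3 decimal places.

With H the event that the message is spam, the joint likelihood of the observed sequence is P(data|H) = 0.944·0.056·0.056 = 0.0029604 and P(data|¬H) = 0.111·0.889·0.889 = 0.087726.
Bayes: P(H|data) = 0.107·0.0029604 / (0.107·0.0029604 + 0.893·0.087726) = 0.00031676/0.078656 = 0.0040.

Posterior P(H) ≈ 0.004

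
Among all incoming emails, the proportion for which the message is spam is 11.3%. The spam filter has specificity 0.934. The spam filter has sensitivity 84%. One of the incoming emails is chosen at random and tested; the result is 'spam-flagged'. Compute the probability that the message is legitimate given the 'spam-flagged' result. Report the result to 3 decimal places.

P(¬H | E) ≈ 0.381

Let H be the event that the message is spam. P(H) = 0.113, so P(¬H) = 0.887. With E the 'spam-flagged' result, P(E|H) = 0.84 and P(E|¬H) = 0.066.
P(E) = 0.84·0.113 + 0.066·0.887 = 0.094920 + 0.058542 = 0.15346.
By Bayes' theorem, P(H|E) = 0.094920 / 0.15346 = 0.619. Hence P(¬H|E) = 1 − 0.619 = 0.381.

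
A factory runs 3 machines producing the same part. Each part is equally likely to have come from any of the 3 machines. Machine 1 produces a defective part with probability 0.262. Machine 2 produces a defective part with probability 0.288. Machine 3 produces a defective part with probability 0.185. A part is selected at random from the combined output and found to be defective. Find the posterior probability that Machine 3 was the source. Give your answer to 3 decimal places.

Posterior probability ≈ 0.252

P(defective|M1) = 0.262; P(defective|M2) = 0.288; P(defective|M3) = 0.185.
Prior × likelihood for each source: 0.333333·0.262=0.08733, 0.333333·0.288=0.09600, 0.333333·0.185=0.06167. Summing gives P(defective) = 0.24500.
P(Machine 3 | defective) = 0.06167 / 0.24500 = 0.252.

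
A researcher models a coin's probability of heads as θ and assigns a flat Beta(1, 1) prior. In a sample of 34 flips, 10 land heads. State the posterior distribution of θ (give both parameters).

Observing 10 successes and 24 failures updates Beta(1, 1) by adding the success and failure counts to the two shape parameters: α = 1+10 = 11, β = 1+24 = 25.

Posterior: Beta(11, 25)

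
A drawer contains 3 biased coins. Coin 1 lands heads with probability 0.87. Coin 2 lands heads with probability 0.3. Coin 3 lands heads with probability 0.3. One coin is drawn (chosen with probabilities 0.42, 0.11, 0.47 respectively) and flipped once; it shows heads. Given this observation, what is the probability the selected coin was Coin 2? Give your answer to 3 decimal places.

P(heads|C1) = 0.87; P(heads|C2) = 0.3; P(heads|C3) = 0.3.
Prior × likelihood for each source: 0.42·0.87=0.3654, 0.11·0.3=0.03300, 0.47·0.3=0.1410. Summing gives P(heads) = 0.53940.
P(Coin 2 | heads) = 0.03300 / 0.53940 = 0.061.

Posterior probability ≈ 0.061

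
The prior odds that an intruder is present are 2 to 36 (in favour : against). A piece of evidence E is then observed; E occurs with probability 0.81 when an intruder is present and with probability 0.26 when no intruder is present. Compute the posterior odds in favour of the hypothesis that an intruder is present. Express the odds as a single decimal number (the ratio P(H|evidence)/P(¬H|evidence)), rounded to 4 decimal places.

Posterior odds ≈ 0.1731

Prior odds = 2/36 = 0.055556.
Likelihood ratio for E = 0.81/0.26 = 3.1154.
Posterior odds = prior odds × LR = 0.17308.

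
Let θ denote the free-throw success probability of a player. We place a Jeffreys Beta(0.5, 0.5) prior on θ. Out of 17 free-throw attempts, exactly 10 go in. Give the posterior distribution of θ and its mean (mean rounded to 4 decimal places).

Posterior: Beta(10.5, 7.5); mean ≈ 0.5833

Observing 10 successes and 7 failures updates Beta(0.5, 0.5) by adding the success and failure counts to the two shape parameters: α = 0.5+10 = 10.5, β = 0.5+7 = 7.5.
Posterior mean = α/(α+β) = 10.5/18 = 0.5833.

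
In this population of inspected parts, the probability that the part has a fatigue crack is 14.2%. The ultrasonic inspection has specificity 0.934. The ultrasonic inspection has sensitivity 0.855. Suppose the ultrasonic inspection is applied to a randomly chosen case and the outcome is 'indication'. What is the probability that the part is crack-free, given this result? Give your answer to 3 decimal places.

Let H be the event that the part has a fatigue crack. P(H) = 0.142, so P(¬H) = 0.858. With E the 'indication' result, P(E|H) = 0.855 and P(E|¬H) = 0.066.
P(E) = 0.855·0.142 + 0.066·0.858 = 0.12141 + 0.056628 = 0.17804.
By Bayes' theorem, P(H|E) = 0.12141 / 0.17804 = 0.682. Hence P(¬H|E) = 1 − 0.682 = 0.318.

P(¬H | E) ≈ 0.318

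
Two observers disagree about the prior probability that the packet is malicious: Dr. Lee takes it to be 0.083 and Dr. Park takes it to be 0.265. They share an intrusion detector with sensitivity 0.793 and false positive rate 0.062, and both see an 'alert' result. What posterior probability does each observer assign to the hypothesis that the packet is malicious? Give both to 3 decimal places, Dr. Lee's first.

Dr. Lee: 0.537; Dr. Park: 0.822

The likelihood ratio for an 'alert' result is 0.793/0.062 = 12.790.
Dr. Lee: prior odds 0.083/0.917 = 0.090513; posterior odds 1.1577; posterior probability 0.537.
Dr. Park: prior odds 0.265/0.735 = 0.36054; posterior odds 4.6115; posterior probability 0.822.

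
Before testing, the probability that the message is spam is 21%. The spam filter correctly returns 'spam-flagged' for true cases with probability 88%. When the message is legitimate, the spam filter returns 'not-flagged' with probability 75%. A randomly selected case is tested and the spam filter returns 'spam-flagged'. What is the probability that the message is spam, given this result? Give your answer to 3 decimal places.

Let H be the event that the message is spam. P(H) = 0.21, so P(¬H) = 0.79. With E the 'spam-flagged' result, P(E|H) = 0.88 and P(E|¬H) = 0.25.
P(E) = 0.88·0.21 + 0.25·0.79 = 0.18480 + 0.19750 = 0.38230.
By Bayes' theorem, P(H|E) = 0.18480 / 0.38230 = 0.483.

P(H | E) ≈ 0.483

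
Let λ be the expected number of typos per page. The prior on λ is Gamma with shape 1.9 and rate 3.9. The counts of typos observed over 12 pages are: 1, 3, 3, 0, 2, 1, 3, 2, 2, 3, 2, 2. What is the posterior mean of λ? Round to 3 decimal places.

Posterior mean ≈ 1.629

Total count ∑xᵢ = 24 over n = 12 pages.
Gamma is conjugate to the Poisson likelihood: posterior is Gamma(shape = 1.9+24 = 25.9, rate = 3.9+12 = 15.9).
E[λ | data] = 25.9/15.9 = 1.629.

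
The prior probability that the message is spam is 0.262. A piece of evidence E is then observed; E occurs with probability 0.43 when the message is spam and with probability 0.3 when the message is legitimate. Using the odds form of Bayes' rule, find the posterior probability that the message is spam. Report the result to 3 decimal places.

Prior odds = 0.262/(1−0.262) = 0.35501.
Likelihood ratio for E = 0.43/0.3 = 1.4333.
Posterior odds = prior odds × LR = 0.50885.
Posterior probability = odds/(1+odds) = 0.50885/1.5089 = 0.337.

Posterior probability ≈ 0.337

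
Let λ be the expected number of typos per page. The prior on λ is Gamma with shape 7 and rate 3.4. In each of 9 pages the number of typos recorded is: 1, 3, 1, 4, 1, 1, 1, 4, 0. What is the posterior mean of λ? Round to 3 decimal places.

Total count ∑xᵢ = 16 over n = 9 pages.
Gamma is conjugate to the Poisson likelihood: posterior is Gamma(shape = 7+16 = 23, rate = 3.4+9 = 12.4).
Posterior mean = shape/rate = 23/12.4 = 1.855.

Posterior mean ≈ 1.855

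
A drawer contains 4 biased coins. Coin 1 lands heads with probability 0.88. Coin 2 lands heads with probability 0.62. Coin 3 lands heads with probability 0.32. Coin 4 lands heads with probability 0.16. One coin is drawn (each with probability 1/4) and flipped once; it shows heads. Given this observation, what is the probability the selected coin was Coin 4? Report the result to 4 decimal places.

P(heads|C1) = 0.88; P(heads|C2) = 0.62; P(heads|C3) = 0.32; P(heads|C4) = 0.16.
Prior × likelihood for each source: 0.25·0.88=0.2200, 0.25·0.62=0.1550, 0.25·0.32=0.08000, 0.25·0.16=0.04000. Summing gives P(heads) = 0.49500.
P(Coin 4 | heads) = 0.04000 / 0.49500 = 0.0808.

Posterior probability ≈ 0.0808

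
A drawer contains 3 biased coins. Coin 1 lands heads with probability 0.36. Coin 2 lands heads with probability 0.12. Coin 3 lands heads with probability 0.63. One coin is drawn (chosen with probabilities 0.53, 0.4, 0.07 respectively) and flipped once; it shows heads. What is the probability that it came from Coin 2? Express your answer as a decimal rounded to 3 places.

Posterior probability ≈ 0.170

Tabulate prior·likelihood by source: [1] prior 0.53, lik 0.36, product 0.1908; [2] prior 0.4, lik 0.12, product 0.04800; [3] prior 0.07, lik 0.63, product 0.04410.
Normalizing constant = 0.28290; the posterior for Coin 2 is its product over the sum, 0.04800/0.28290 = 0.170.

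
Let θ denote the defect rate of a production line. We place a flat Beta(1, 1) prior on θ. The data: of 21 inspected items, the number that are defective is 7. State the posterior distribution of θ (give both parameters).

Posterior: Beta(8, 15)

The binomial likelihood is conjugate to the Beta prior: with 7 successes and 14 failures, the posterior is Beta(1+7, 1+14) = Beta(8, 15).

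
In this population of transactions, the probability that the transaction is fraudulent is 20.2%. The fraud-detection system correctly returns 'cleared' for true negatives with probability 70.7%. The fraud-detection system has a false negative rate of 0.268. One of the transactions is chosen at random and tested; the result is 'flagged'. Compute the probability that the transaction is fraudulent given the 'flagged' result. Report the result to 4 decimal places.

Let H be the event that the transaction is fraudulent. P(H) = 0.202, so P(¬H) = 0.798. With E the 'flagged' result, P(E|H) = 0.732 and P(E|¬H) = 0.293.
P(E) = 0.732·0.202 + 0.293·0.798 = 0.14786 + 0.23381 = 0.38168.
By Bayes' theorem, P(H|E) = 0.14786 / 0.38168 = 0.3874.

P(H | E) ≈ 0.3874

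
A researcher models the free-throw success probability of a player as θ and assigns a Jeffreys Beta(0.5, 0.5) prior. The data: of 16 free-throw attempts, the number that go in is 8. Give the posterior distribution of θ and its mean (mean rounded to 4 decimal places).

The binomial likelihood is conjugate to the Beta prior: with 8 successes and 8 failures, the posterior is Beta(0.5+8, 0.5+8) = Beta(8.5, 8.5).
Posterior mean = α/(α+β) = 8.5/17 = 0.5000.

Posterior: Beta(8.5, 8.5); mean ≈ 0.5000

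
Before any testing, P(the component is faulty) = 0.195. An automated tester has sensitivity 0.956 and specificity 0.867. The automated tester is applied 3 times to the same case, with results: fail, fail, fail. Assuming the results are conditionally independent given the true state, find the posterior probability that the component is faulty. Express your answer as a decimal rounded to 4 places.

Posterior P(H) ≈ 0.9890

Let H be the event that the component is faulty; start with P(H) = 0.195. P('fail'|H) = 0.956, P('fail'|¬H) = 0.133.
Update on result 1 ('fail'): P(H) ← 0.956·0.1950 / (0.956·0.1950 + 0.133·0.8050) = 0.18642/0.29348 = 0.6352.
Update on result 2 ('fail'): P(H) ← 0.956·0.6352 / (0.956·0.6352 + 0.133·0.3648) = 0.60725/0.65576 = 0.9260.
Update on result 3 ('fail'): P(H) ← 0.956·0.9260 / (0.956·0.9260 + 0.133·0.0740) = 0.88527/0.89511 = 0.9890.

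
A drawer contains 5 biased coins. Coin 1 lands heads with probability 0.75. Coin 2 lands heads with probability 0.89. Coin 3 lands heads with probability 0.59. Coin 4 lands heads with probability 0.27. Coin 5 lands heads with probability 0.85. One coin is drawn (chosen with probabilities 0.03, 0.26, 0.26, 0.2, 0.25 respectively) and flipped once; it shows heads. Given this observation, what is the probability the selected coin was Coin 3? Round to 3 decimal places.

Tabulate prior·likelihood by source: [1] prior 0.03, lik 0.75, product 0.02250; [2] prior 0.26, lik 0.89, product 0.2314; [3] prior 0.26, lik 0.59, product 0.1534; [4] prior 0.2, lik 0.27, product 0.05400; [5] prior 0.25, lik 0.85, product 0.2125.
Normalizing constant = 0.67380; the posterior for Coin 3 is its product over the sum, 0.1534/0.67380 = 0.228.

Posterior probability ≈ 0.228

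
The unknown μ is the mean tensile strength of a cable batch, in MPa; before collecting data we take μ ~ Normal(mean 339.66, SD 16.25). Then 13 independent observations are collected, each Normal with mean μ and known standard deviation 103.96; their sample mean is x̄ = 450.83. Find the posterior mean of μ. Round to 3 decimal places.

With known σ, the Normal prior is conjugate. Weight on the data is w = (n/σ²)/(n/σ² + 1/τ₀²) = 0.00120285/(0.00120285+0.00378698) = 0.24106.
Posterior mean = w·x̄ + (1−w)·μ₀ = 0.24106·450.83 + 0.75894·339.66 = 366.459.

Posterior mean ≈ 366.459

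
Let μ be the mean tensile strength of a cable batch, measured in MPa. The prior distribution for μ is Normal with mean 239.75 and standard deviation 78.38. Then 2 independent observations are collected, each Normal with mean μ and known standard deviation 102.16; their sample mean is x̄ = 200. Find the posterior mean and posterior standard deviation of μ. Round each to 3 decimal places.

Prior precision 1/τ₀² = 1/78.38² = 0.00016278; data precision n/σ² = 2/102.16² = 0.00019163.
Posterior precision = 0.00016278 + 0.00019163 = 0.00035441, giving posterior SD = 1/√0.00035441 = 53.119.
Posterior mean = (0.00016278·239.75 + 0.00019163·200) / 0.00035441 = 218.257.

Posterior mean ≈ 218.257; posterior SD ≈ 53.119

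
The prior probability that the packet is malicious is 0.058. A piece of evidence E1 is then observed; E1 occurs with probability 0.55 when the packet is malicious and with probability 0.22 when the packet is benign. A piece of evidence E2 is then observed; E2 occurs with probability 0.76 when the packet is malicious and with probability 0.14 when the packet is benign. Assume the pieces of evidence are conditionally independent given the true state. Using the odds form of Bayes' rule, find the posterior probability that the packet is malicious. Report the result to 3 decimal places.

Posterior probability ≈ 0.455

Prior odds = 0.058/(1−0.058) = 0.061571. In log-odds, ln(0.061571) = -2.7876.
Add log likelihood ratios: ln(2.5000) + ln(5.4286) = 2.6080.
Posterior log-odds = -0.17960, so posterior odds = exp(-0.17960) = 0.83561. Converting, P(H|E) = 0.83561/1.8356 = 0.455.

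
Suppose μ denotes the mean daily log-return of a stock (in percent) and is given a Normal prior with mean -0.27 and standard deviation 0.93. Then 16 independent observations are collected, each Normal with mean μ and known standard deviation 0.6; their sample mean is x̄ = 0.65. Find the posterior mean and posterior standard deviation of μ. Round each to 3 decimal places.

Posterior mean ≈ 0.627; posterior SD ≈ 0.148

With known σ, the Normal prior is conjugate. Weight on the data is w = (n/σ²)/(n/σ² + 1/τ₀²) = 44.4444/(44.4444+1.15620) = 0.97465.
Posterior mean = w·x̄ + (1−w)·μ₀ = 0.97465·0.65 + 0.025355·-0.27 = 0.627. Posterior variance = 1/(44.4444+1.15620) = 0.0219295, so SD = 0.148.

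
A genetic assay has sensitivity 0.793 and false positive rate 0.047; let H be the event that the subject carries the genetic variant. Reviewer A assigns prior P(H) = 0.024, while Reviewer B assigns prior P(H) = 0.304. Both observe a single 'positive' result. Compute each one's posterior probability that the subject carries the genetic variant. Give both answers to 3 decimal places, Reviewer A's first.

Reviewer A: 0.293; Reviewer B: 0.881

The likelihood ratio for a 'positive' result is 0.793/0.047 = 16.872.
Reviewer A: prior odds 0.024/0.976 = 0.024590; posterior odds 0.41489; posterior probability 0.293.
Reviewer B: prior odds 0.304/0.696 = 0.43678; posterior odds 7.3695; posterior probability 0.881.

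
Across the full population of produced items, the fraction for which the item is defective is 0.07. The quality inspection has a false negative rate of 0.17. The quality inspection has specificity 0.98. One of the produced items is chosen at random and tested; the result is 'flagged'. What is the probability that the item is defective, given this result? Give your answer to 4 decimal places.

P(H | E) ≈ 0.7575

Write H for 'the item is defective'. Prior odds H:¬H = 0.07/0.93 = 0.075269. For the 'flagged' outcome, the likelihood ratio is 0.83/0.02 = 41.500.
Posterior odds = 0.075269 × 41.500 = 3.1237, so P(H|E) = 3.1237/(1+3.1237) = 0.7575.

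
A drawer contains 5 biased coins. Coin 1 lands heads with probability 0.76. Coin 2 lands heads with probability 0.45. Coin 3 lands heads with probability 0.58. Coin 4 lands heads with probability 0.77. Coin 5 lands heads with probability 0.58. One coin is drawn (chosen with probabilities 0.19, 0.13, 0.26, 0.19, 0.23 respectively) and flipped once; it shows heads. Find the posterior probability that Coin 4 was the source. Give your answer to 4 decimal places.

Tabulate prior·likelihood by source: [1] prior 0.19, lik 0.76, product 0.1444; [2] prior 0.13, lik 0.45, product 0.05850; [3] prior 0.26, lik 0.58, product 0.1508; [4] prior 0.19, lik 0.77, product 0.1463; [5] prior 0.23, lik 0.58, product 0.1334.
Normalizing constant = 0.63340; the posterior for Coin 4 is its product over the sum, 0.1463/0.63340 = 0.2310.

Posterior probability ≈ 0.2310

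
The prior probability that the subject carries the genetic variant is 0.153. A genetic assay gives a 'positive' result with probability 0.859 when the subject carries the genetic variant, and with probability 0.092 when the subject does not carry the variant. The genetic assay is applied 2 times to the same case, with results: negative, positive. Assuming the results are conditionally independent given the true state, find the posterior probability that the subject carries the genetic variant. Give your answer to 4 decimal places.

Posterior P(H) ≈ 0.2075

Let H be the event that the subject carries the genetic variant; start with P(H) = 0.153. P('positive'|H) = 0.859, P('positive'|¬H) = 0.092.
Update on result 1 ('negative'): P(H) ← 0.141·0.1530 / (0.141·0.1530 + 0.908·0.8470) = 0.021573/0.79065 = 0.0273.
Update on result 2 ('positive'): P(H) ← 0.859·0.0273 / (0.859·0.0273 + 0.092·0.9727) = 0.023438/0.11293 = 0.2075.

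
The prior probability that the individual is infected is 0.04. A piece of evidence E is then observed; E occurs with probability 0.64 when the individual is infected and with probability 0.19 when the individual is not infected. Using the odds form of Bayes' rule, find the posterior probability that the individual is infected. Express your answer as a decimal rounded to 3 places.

Posterior probability ≈ 0.123

Prior odds = 0.04/(1−0.04) = 0.041667. In log-odds, ln(0.041667) = -3.1781.
Add log likelihood ratio: ln(3.3684) = 1.2144.
Posterior log-odds = -1.9636, so posterior odds = exp(-1.9636) = 0.14035. Converting, P(H|E) = 0.14035/1.1404 = 0.123.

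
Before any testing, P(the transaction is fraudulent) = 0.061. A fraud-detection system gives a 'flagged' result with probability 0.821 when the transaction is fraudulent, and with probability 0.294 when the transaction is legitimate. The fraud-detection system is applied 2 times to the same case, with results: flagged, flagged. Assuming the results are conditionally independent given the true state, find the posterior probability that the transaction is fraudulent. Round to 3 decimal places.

Posterior P(H) ≈ 0.336

Let H be the event that the transaction is fraudulent; start with P(H) = 0.061. P('flagged'|H) = 0.821, P('flagged'|¬H) = 0.294.
Update on result 1 ('flagged'): P(H) ← 0.821·0.0610 / (0.821·0.0610 + 0.294·0.9390) = 0.050081/0.32615 = 0.1536.
Update on result 2 ('flagged'): P(H) ← 0.821·0.1536 / (0.821·0.1536 + 0.294·0.8464) = 0.12607/0.37492 = 0.3362.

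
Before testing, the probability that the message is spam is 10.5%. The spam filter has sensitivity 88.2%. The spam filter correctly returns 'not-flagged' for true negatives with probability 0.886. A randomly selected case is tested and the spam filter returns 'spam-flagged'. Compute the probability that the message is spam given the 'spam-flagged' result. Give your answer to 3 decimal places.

Let H be the event that the message is spam. P(H) = 0.105, so P(¬H) = 0.895. With E the 'spam-flagged' result, P(E|H) = 0.882 and P(E|¬H) = 0.114.
P(E) = 0.882·0.105 + 0.114·0.895 = 0.092610 + 0.10203 = 0.19464.
By Bayes' theorem, P(H|E) = 0.092610 / 0.19464 = 0.476.

P(H | E) ≈ 0.476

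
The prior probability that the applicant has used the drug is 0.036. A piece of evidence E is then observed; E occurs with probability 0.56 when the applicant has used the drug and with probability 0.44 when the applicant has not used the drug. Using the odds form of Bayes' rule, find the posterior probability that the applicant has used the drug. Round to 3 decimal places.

Posterior probability ≈ 0.045

Prior odds = 0.036/(1−0.036) = 0.037344.
Likelihood ratio for E = 0.56/0.44 = 1.2727.
Posterior odds = prior odds × LR = 0.047529.
Posterior probability = odds/(1+odds) = 0.047529/1.0475 = 0.045.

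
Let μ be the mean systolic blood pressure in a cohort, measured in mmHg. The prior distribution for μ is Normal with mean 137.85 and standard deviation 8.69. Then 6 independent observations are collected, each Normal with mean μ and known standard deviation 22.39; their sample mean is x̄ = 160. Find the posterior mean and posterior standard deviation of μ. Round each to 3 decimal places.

Posterior mean ≈ 148.366; posterior SD ≈ 6.298

Prior precision 1/τ₀² = 1/8.69² = 0.0132422; data precision n/σ² = 6/22.39² = 0.0119686.
Posterior precision = 0.0132422 + 0.0119686 = 0.0252108, giving posterior SD = 1/√0.0252108 = 6.298.
Posterior mean = (0.0132422·137.85 + 0.0119686·160) / 0.0252108 = 148.366.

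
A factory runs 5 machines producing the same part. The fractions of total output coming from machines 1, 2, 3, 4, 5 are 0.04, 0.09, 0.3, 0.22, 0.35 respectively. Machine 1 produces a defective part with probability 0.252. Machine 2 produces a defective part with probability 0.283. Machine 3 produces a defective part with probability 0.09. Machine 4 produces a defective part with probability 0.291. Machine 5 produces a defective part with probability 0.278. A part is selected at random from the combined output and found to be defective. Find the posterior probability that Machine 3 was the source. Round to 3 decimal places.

Posterior probability ≈ 0.121

P(defective|M1) = 0.252; P(defective|M2) = 0.283; P(defective|M3) = 0.09; P(defective|M4) = 0.291; P(defective|M5) = 0.278.
Prior × likelihood for each source: 0.04·0.252=0.01008, 0.09·0.283=0.02547, 0.3·0.09=0.02700, 0.22·0.291=0.06402, 0.35·0.278=0.09730. Summing gives P(defective) = 0.22387.
P(Machine 3 | defective) = 0.02700 / 0.22387 = 0.121.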